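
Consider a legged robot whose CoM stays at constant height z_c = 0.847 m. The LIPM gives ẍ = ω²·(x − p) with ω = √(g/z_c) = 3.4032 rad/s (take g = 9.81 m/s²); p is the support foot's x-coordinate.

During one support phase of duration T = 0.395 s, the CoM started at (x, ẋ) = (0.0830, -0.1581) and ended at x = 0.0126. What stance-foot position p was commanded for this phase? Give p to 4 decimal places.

p = 0.0709

ωT = 3.4032·0.395 = 1.344264; cosh(ωT) = 2.048047, sinh(ωT) = 1.787316
x(T) = p + (x₀−p)·cosh(ωT) + (ẋ₀/ω)·sinh(ωT) ⇒ p·(1 − cosh) = x(T) − x₀·cosh − (ẋ₀/ω)·sinh
numerator   = 0.0126 − (0.0830)·2.048047 − (-0.1581/3.4032)·1.787316 = -0.074356
denominator = 1 − 2.048047 = -1.048047
p = -0.074356 / -1.048047 = 0.0709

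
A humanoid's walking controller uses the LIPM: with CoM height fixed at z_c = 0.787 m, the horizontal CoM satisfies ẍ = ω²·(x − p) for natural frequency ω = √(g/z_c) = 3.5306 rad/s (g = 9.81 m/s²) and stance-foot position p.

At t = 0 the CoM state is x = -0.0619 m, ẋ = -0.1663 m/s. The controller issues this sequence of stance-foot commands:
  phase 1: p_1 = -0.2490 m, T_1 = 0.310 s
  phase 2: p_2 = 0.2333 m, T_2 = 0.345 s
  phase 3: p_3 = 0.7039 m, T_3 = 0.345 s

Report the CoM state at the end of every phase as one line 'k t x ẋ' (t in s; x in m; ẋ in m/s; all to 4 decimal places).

phase 1: p=-0.2490, T=0.310, ωT=1.094486, cosh=1.661179, sinh=1.326468; start (x,ẋ)=(-0.061900, -0.166300) → end (x,ẋ)=(-0.000673, 0.599978)
phase 2: p=0.2333, T=0.345, ωT=1.218057, cosh=1.838209, sinh=1.542404; start (x,ẋ)=(-0.000673, 0.599978) → end (x,ẋ)=(0.065319, -0.171244)
phase 3: p=0.7039, T=0.345, ωT=1.218057, cosh=1.838209, sinh=1.542404; start (x,ẋ)=(0.065319, -0.171244) → end (x,ẋ)=(-0.544756, -3.792247)

1 0.3100 -0.0007 0.6000
2 0.6550 0.0653 -0.1712
3 1.0000 -0.5448 -3.7922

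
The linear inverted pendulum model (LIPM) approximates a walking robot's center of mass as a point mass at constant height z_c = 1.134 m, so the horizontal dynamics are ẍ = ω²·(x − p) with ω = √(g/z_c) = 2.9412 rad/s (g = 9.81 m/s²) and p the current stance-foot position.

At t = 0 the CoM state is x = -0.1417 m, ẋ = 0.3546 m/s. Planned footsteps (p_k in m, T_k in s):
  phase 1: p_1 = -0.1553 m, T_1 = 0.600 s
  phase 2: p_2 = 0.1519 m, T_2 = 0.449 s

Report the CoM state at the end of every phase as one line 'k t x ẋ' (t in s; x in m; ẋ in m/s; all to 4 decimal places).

phase 1: p=-0.1553, T=0.600, ωT=1.764720, cosh=3.005586, sinh=2.834351; start (x,ẋ)=(-0.141700, 0.354600) → end (x,ẋ)=(0.227294, 1.179156)
phase 2: p=0.1519, T=0.449, ωT=1.320599, cosh=2.006319, sinh=1.739344; start (x,ẋ)=(0.227294, 1.179156) → end (x,ẋ)=(1.000484, 2.751460)

1 0.6000 0.2273 1.1792
2 1.0490 1.0005 2.7515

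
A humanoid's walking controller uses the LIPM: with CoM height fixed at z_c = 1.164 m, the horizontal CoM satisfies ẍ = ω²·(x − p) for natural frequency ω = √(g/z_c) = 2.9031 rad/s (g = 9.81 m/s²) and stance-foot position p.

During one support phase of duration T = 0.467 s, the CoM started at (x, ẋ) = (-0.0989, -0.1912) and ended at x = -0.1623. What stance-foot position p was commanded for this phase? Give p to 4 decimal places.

ωT = 2.9031·0.467 = 1.355748; cosh(ωT) = 2.068708, sinh(ωT) = 1.810953
x(T) = p + (x₀−p)·cosh(ωT) + (ẋ₀/ω)·sinh(ωT) ⇒ p·(1 − cosh) = x(T) − x₀·cosh − (ẋ₀/ω)·sinh
numerator   = -0.1623 − (-0.0989)·2.068708 − (-0.1912/2.9031)·1.810953 = 0.161566
denominator = 1 − 2.068708 = -1.068708
p = 0.161566 / -1.068708 = -0.1512

p = -0.1512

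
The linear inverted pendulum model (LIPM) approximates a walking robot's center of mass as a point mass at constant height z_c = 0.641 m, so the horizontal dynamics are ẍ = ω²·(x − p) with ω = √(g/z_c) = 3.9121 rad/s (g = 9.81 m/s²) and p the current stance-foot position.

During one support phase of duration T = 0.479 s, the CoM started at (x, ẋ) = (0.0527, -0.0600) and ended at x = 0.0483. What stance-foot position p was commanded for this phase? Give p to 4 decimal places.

ωT = 3.9121·0.479 = 1.873896; cosh(ωT) = 3.333574, sinh(ωT) = 3.180050
x(T) = p + (x₀−p)·cosh(ωT) + (ẋ₀/ω)·sinh(ωT) ⇒ p·(1 − cosh) = x(T) − x₀·cosh − (ẋ₀/ω)·sinh
numerator   = 0.0483 − (0.0527)·3.333574 − (-0.0600/3.9121)·3.180050 = -0.078607
denominator = 1 − 3.333574 = -2.333574
p = -0.078607 / -2.333574 = 0.0337

p = 0.0337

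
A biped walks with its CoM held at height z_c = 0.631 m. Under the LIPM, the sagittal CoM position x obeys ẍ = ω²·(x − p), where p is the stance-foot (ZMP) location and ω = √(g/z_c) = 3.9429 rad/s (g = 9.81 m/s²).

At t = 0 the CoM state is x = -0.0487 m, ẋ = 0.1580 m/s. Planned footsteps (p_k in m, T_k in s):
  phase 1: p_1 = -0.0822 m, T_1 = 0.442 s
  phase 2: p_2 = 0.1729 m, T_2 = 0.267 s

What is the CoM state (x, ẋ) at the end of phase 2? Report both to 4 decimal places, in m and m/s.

phase 1: p=-0.0822, T=0.442, ωT=1.742762, cosh=2.944068, sinh=2.769032; start (x,ẋ)=(-0.048700, 0.158000) → end (x,ẋ)=(0.127387, 0.830916)
phase 2: p=0.1729, T=0.267, ωT=1.052754, cosh=1.607254, sinh=1.258279; start (x,ẋ)=(0.127387, 0.830916) → end (x,ẋ)=(0.364915, 1.109691)

x = 0.3649, ẋ = 1.1097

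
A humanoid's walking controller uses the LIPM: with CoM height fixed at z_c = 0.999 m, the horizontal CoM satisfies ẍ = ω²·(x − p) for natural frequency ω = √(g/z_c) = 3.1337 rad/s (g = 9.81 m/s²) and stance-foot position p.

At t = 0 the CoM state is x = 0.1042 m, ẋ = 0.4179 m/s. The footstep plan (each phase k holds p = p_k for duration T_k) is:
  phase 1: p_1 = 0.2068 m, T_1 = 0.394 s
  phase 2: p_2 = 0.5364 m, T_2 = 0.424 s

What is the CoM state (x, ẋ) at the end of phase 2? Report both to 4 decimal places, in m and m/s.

phase 1: p=0.2068, T=0.394, ωT=1.234678, cosh=1.864100, sinh=1.573171; start (x,ẋ)=(0.104200, 0.417900) → end (x,ẋ)=(0.225336, 0.273205)
phase 2: p=0.5364, T=0.424, ωT=1.328689, cosh=2.020457, sinh=1.755632; start (x,ẋ)=(0.225336, 0.273205) → end (x,ẋ)=(0.060970, -1.159357)

x = 0.0610, ẋ = -1.1594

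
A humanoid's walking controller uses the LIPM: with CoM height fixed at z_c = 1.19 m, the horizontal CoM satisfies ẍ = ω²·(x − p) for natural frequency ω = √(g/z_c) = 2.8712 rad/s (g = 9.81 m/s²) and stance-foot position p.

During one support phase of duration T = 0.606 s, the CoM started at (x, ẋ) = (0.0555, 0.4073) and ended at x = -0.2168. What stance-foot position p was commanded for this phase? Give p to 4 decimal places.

p = 0.3984

ωT = 2.8712·0.606 = 1.739947; cosh(ωT) = 2.936286, sinh(ωT) = 2.760756
x(T) = p + (x₀−p)·cosh(ωT) + (ẋ₀/ω)·sinh(ωT) ⇒ p·(1 − cosh) = x(T) − x₀·cosh − (ẋ₀/ω)·sinh
numerator   = -0.2168 − (0.0555)·2.936286 − (0.4073/2.8712)·2.760756 = -0.771397
denominator = 1 − 2.936286 = -1.936286
p = -0.771397 / -1.936286 = 0.3984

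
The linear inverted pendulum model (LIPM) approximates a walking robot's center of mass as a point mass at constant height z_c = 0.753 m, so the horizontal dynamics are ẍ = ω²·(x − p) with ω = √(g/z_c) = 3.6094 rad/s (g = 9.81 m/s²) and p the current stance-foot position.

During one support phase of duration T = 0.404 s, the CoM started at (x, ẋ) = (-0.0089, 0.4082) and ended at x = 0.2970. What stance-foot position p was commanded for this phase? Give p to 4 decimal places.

ωT = 3.6094·0.404 = 1.458198; cosh(ωT) = 2.265430, sinh(ωT) = 2.032775
x(T) = p + (x₀−p)·cosh(ωT) + (ẋ₀/ω)·sinh(ωT) ⇒ p·(1 − cosh) = x(T) − x₀·cosh − (ẋ₀/ω)·sinh
numerator   = 0.2970 − (-0.0089)·2.265430 − (0.4082/3.6094)·2.032775 = 0.087268
denominator = 1 − 2.265430 = -1.265430
p = 0.087268 / -1.265430 = -0.0690

p = -0.0690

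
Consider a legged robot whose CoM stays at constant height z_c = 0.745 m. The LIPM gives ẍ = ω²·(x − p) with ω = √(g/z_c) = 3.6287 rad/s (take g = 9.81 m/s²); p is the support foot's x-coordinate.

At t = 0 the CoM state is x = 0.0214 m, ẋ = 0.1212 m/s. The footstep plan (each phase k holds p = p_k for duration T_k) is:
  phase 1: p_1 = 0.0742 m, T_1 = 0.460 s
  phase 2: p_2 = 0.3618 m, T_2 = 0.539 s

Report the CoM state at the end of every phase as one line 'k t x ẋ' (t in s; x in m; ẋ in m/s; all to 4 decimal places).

1 0.4600 0.0146 -0.1574
2 0.9990 -1.0404 -4.9321

phase 1: p=0.0742, T=0.460, ωT=1.669202, cosh=2.748164, sinh=2.559767; start (x,ẋ)=(0.021400, 0.121200) → end (x,ẋ)=(0.014594, -0.157362)
phase 2: p=0.3618, T=0.539, ωT=1.955869, cosh=3.605752, sinh=3.464310; start (x,ẋ)=(0.014594, -0.157362) → end (x,ẋ)=(-1.040371, -4.932113)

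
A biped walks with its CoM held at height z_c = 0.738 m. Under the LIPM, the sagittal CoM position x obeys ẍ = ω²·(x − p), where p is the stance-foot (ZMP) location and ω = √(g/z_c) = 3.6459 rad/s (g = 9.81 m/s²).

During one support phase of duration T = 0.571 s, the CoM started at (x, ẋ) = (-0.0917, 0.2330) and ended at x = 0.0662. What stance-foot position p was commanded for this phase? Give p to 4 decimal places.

p = -0.0610

ωT = 3.6459·0.571 = 2.081809; cosh(ωT) = 4.071833, sinh(ωT) = 3.947128
x(T) = p + (x₀−p)·cosh(ωT) + (ẋ₀/ω)·sinh(ωT) ⇒ p·(1 − cosh) = x(T) − x₀·cosh − (ẋ₀/ω)·sinh
numerator   = 0.0662 − (-0.0917)·4.071833 − (0.2330/3.6459)·3.947128 = 0.187336
denominator = 1 − 4.071833 = -3.071833
p = 0.187336 / -3.071833 = -0.0610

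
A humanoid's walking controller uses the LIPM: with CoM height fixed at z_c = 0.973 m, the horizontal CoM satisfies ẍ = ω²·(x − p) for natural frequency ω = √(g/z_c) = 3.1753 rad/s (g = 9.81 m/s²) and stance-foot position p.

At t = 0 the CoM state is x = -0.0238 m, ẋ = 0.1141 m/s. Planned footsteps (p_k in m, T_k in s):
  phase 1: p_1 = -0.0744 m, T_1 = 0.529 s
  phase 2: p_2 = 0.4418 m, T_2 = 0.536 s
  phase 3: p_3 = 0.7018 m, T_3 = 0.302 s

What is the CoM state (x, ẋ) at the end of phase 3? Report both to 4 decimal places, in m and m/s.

phase 1: p=-0.0744, T=0.529, ωT=1.679734, cosh=2.775275, sinh=2.588852; start (x,ẋ)=(-0.023800, 0.114100) → end (x,ẋ)=(0.159056, 0.732610)
phase 2: p=0.4418, T=0.536, ωT=1.701961, cosh=2.833508, sinh=2.651183; start (x,ẋ)=(0.159056, 0.732610) → end (x,ẋ)=(0.252327, -0.304369)
phase 3: p=0.7018, T=0.302, ωT=0.958941, cosh=1.496115, sinh=1.112816; start (x,ẋ)=(0.252327, -0.304369) → end (x,ẋ)=(-0.077333, -2.043596)

x = -0.0773, ẋ = -2.0436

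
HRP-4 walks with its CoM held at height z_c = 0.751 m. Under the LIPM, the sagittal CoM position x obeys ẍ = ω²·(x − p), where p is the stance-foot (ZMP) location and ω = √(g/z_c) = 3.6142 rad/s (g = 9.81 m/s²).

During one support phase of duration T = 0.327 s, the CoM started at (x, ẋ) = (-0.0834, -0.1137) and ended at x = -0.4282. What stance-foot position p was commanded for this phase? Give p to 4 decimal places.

p = 0.2974

ωT = 3.6142·0.327 = 1.181843; cosh(ωT) = 1.783546, sinh(ωT) = 1.476833
x(T) = p + (x₀−p)·cosh(ωT) + (ẋ₀/ω)·sinh(ωT) ⇒ p·(1 − cosh) = x(T) − x₀·cosh − (ẋ₀/ω)·sinh
numerator   = -0.4282 − (-0.0834)·1.783546 − (-0.1137/3.6142)·1.476833 = -0.232992
denominator = 1 − 1.783546 = -0.783546
p = -0.232992 / -0.783546 = 0.2974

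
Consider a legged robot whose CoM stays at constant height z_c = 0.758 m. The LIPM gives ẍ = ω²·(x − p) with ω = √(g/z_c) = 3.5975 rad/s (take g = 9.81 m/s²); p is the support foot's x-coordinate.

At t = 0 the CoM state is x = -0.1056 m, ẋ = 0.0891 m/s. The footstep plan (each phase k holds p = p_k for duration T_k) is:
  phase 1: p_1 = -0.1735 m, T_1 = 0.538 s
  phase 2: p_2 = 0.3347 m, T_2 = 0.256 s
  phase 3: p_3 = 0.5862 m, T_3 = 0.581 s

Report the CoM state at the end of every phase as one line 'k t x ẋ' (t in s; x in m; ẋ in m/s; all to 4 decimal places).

phase 1: p=-0.1735, T=0.538, ωT=1.935455, cosh=3.535777, sinh=3.391418; start (x,ẋ)=(-0.105600, 0.089100) → end (x,ẋ)=(0.150575, 1.143460)
phase 2: p=0.3347, T=0.256, ωT=0.920960, cosh=1.454919, sinh=1.056782; start (x,ẋ)=(0.150575, 1.143460) → end (x,ẋ)=(0.402710, 0.963641)
phase 3: p=0.5862, T=0.581, ωT=2.090148, cosh=4.104888, sinh=3.981219; start (x,ẋ)=(0.402710, 0.963641) → end (x,ẋ)=(0.899420, 1.327615)

1 0.5380 0.1506 1.1435
2 0.7940 0.4027 0.9636
3 1.3750 0.8994 1.3276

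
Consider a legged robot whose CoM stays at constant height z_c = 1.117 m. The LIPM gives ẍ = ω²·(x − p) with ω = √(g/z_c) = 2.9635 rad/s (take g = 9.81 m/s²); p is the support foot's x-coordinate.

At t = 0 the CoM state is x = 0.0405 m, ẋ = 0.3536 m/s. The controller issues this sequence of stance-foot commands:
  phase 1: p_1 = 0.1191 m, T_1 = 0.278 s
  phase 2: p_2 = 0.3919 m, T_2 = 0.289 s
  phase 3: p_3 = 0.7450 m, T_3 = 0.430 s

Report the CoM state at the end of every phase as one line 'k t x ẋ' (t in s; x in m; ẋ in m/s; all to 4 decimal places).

phase 1: p=0.1191, T=0.278, ωT=0.823853, cosh=1.359001, sinh=0.920264; start (x,ẋ)=(0.040500, 0.353600) → end (x,ẋ)=(0.122087, 0.266185)
phase 2: p=0.3919, T=0.289, ωT=0.856451, cosh=1.389728, sinh=0.965062; start (x,ẋ)=(0.122087, 0.266185) → end (x,ẋ)=(0.103616, -0.401730)
phase 3: p=0.7450, T=0.430, ωT=1.274305, cosh=1.927920, sinh=1.648295; start (x,ẋ)=(0.103616, -0.401730) → end (x,ẋ)=(-0.714979, -3.907487)

1 0.2780 0.1221 0.2662
2 0.5670 0.1036 -0.4017
3 0.9970 -0.7150 -3.9075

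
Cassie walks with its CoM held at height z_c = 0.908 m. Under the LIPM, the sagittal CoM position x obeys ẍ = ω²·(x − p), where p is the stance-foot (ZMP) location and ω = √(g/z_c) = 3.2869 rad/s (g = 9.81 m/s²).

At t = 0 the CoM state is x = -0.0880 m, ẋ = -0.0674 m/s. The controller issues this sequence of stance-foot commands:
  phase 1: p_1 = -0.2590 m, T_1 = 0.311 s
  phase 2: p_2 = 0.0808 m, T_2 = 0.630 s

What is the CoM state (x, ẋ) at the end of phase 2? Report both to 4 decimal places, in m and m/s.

phase 1: p=-0.2590, T=0.311, ωT=1.022226, cosh=1.569584, sinh=1.209791; start (x,ẋ)=(-0.088000, -0.067400) → end (x,ẋ)=(-0.015409, 0.574185)
phase 2: p=0.0808, T=0.630, ωT=2.070747, cosh=4.028418, sinh=3.902327; start (x,ẋ)=(-0.015409, 0.574185) → end (x,ẋ)=(0.374924, 1.079030)

x = 0.3749, ẋ = 1.0790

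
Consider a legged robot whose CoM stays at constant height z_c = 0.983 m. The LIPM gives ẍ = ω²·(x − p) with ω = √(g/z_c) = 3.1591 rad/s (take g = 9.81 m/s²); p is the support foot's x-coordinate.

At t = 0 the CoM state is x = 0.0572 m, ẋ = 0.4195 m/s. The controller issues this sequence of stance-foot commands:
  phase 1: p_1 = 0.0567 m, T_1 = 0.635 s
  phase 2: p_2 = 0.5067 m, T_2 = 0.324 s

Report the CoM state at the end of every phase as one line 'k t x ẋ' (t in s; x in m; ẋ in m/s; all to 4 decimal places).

1 0.6350 0.5432 1.5932
2 0.9590 1.1753 2.6431

phase 1: p=0.0567, T=0.635, ωT=2.006029, cosh=3.784129, sinh=3.649607; start (x,ẋ)=(0.057200, 0.419500) → end (x,ẋ)=(0.543227, 1.593207)
phase 2: p=0.5067, T=0.324, ωT=1.023548, cosh=1.571185, sinh=1.211867; start (x,ẋ)=(0.543227, 1.593207) → end (x,ẋ)=(1.175263, 2.643063)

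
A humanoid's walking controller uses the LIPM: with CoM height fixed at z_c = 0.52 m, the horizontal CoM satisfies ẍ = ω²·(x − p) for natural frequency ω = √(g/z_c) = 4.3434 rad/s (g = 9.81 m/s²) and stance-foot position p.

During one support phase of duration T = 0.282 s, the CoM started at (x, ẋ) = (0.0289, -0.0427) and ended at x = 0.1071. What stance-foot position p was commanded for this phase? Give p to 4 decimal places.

p = -0.0813

ωT = 4.3434·0.282 = 1.224839; cosh(ωT) = 1.848711, sinh(ωT) = 1.554906
x(T) = p + (x₀−p)·cosh(ωT) + (ẋ₀/ω)·sinh(ωT) ⇒ p·(1 − cosh) = x(T) − x₀·cosh − (ẋ₀/ω)·sinh
numerator   = 0.1071 − (0.0289)·1.848711 − (-0.0427/4.3434)·1.554906 = 0.068959
denominator = 1 − 1.848711 = -0.848711
p = 0.068959 / -0.848711 = -0.0813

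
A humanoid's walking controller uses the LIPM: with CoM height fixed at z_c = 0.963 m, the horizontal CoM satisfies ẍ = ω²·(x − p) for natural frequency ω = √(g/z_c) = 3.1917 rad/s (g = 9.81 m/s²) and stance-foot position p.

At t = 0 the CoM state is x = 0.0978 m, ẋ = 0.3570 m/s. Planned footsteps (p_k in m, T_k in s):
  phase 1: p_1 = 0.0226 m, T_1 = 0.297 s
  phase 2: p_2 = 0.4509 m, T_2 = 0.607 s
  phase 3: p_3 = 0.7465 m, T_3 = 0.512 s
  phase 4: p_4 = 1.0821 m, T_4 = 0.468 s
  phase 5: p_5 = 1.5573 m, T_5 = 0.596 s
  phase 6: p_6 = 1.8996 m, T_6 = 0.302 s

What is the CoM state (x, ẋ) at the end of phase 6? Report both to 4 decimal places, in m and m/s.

x = 0.4515, ẋ = -4.1023

phase 1: p=0.0226, T=0.297, ωT=0.947935, cosh=1.483958, sinh=1.096417; start (x,ẋ)=(0.097800, 0.357000) → end (x,ẋ)=(0.256831, 0.792931)
phase 2: p=0.4509, T=0.607, ωT=1.937362, cosh=3.542250, sinh=3.398167; start (x,ẋ)=(0.256831, 0.792931) → end (x,ẋ)=(0.607682, 0.703898)
phase 3: p=0.7465, T=0.512, ωT=1.634150, cosh=2.660110, sinh=2.464992; start (x,ẋ)=(0.607682, 0.703898) → end (x,ẋ)=(0.920860, 0.780297)
phase 4: p=1.0821, T=0.468, ωT=1.493716, cosh=2.339075, sinh=2.114538; start (x,ẋ)=(0.920860, 0.780297) → end (x,ẋ)=(1.221902, 0.736966)
phase 5: p=1.5573, T=0.596, ωT=1.902253, cosh=3.425104, sinh=3.275872; start (x,ẋ)=(1.221902, 0.736966) → end (x,ẋ)=(1.164929, -0.982600)
phase 6: p=1.8996, T=0.302, ωT=0.963893, cosh=1.501645, sinh=1.120240; start (x,ẋ)=(1.164929, -0.982600) → end (x,ẋ)=(0.451507, -4.102309)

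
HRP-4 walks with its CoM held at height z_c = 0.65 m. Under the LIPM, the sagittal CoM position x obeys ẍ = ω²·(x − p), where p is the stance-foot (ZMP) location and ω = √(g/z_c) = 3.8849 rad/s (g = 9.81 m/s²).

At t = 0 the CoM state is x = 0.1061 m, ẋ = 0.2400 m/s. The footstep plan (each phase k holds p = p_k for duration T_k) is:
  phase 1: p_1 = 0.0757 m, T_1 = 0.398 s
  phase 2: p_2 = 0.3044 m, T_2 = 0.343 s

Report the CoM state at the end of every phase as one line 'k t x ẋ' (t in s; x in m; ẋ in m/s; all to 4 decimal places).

phase 1: p=0.0757, T=0.398, ωT=1.546190, cosh=2.453306, sinh=2.240248; start (x,ẋ)=(0.106100, 0.240000) → end (x,ẋ)=(0.288678, 0.853369)
phase 2: p=0.3044, T=0.343, ωT=1.332521, cosh=2.027199, sinh=1.763387; start (x,ẋ)=(0.288678, 0.853369) → end (x,ẋ)=(0.659879, 1.622242)

1 0.3980 0.2887 0.8534
2 0.7410 0.6599 1.6222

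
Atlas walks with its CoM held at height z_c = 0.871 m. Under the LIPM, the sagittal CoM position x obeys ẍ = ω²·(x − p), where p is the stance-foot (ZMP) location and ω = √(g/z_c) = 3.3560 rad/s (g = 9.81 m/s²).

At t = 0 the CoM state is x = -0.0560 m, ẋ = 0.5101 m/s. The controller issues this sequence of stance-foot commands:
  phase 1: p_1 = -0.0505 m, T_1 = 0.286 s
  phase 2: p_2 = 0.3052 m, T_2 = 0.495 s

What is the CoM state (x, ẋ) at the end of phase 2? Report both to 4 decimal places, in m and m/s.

phase 1: p=-0.0505, T=0.286, ωT=0.959816, cosh=1.497090, sinh=1.114126; start (x,ẋ)=(-0.056000, 0.510100) → end (x,ẋ)=(0.110609, 0.743101)
phase 2: p=0.3052, T=0.495, ωT=1.661220, cosh=2.727819, sinh=2.537912; start (x,ẋ)=(0.110609, 0.743101) → end (x,ẋ)=(0.336348, 0.369670)

x = 0.3363, ẋ = 0.3697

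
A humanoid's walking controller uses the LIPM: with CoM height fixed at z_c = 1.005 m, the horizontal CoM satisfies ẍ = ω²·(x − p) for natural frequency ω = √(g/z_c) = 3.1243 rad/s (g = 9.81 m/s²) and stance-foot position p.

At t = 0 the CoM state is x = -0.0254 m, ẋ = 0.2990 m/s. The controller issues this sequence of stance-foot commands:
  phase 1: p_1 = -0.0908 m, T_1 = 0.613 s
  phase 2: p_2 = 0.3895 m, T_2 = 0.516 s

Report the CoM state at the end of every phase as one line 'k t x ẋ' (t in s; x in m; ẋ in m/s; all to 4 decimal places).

1 0.6130 0.4538 1.7153
2 1.1290 1.8786 4.9543

phase 1: p=-0.0908, T=0.613, ωT=1.915196, cosh=3.467791, sinh=3.320478; start (x,ẋ)=(-0.025400, 0.299000) → end (x,ẋ)=(0.453768, 1.715340)
phase 2: p=0.3895, T=0.516, ωT=1.612139, cosh=2.606492, sinh=2.407031; start (x,ẋ)=(0.453768, 1.715340) → end (x,ẋ)=(1.878551, 4.954333)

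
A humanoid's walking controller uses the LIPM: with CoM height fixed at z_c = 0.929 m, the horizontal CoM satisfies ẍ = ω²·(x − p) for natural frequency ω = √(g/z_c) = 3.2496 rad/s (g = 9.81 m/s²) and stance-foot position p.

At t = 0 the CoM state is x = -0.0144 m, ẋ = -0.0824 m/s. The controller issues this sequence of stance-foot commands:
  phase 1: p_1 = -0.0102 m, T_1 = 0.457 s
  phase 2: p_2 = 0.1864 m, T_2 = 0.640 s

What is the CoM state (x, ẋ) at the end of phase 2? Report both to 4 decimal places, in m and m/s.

x = -1.1344, ẋ = -4.2141

phase 1: p=-0.0102, T=0.457, ωT=1.485067, cosh=2.320875, sinh=2.094387; start (x,ẋ)=(-0.014400, -0.082400) → end (x,ẋ)=(-0.073055, -0.219825)
phase 2: p=0.1864, T=0.640, ωT=2.079744, cosh=4.063691, sinh=3.938729; start (x,ẋ)=(-0.073055, -0.219825) → end (x,ẋ)=(-1.134387, -4.214141)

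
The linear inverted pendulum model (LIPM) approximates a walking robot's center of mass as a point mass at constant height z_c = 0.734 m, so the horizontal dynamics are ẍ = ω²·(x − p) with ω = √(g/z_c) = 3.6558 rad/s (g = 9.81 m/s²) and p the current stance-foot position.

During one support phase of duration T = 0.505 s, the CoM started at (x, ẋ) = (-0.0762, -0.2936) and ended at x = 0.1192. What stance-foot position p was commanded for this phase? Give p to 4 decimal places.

ωT = 3.6558·0.505 = 1.846179; cosh(ωT) = 3.246702, sinh(ωT) = 3.088863
x(T) = p + (x₀−p)·cosh(ωT) + (ẋ₀/ω)·sinh(ωT) ⇒ p·(1 − cosh) = x(T) − x₀·cosh − (ẋ₀/ω)·sinh
numerator   = 0.1192 − (-0.0762)·3.246702 − (-0.2936/3.6558)·3.088863 = 0.614668
denominator = 1 − 3.246702 = -2.246702
p = 0.614668 / -2.246702 = -0.2736

p = -0.2736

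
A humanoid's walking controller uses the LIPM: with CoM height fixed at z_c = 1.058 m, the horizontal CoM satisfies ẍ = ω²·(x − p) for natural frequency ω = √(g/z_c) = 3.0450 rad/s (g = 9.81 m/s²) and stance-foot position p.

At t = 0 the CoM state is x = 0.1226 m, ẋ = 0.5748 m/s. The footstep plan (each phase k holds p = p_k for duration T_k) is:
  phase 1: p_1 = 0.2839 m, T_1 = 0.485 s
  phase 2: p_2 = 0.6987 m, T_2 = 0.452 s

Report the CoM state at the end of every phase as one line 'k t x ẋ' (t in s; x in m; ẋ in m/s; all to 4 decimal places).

1 0.4850 0.3041 0.3048
2 0.9370 0.0530 -1.5856

phase 1: p=0.2839, T=0.485, ωT=1.476825, cosh=2.303691, sinh=2.075329; start (x,ẋ)=(0.122600, 0.574800) → end (x,ẋ)=(0.304071, 0.304846)
phase 2: p=0.6987, T=0.452, ωT=1.376340, cosh=2.106441, sinh=1.853940; start (x,ẋ)=(0.304071, 0.304846) → end (x,ẋ)=(0.053043, -1.585636)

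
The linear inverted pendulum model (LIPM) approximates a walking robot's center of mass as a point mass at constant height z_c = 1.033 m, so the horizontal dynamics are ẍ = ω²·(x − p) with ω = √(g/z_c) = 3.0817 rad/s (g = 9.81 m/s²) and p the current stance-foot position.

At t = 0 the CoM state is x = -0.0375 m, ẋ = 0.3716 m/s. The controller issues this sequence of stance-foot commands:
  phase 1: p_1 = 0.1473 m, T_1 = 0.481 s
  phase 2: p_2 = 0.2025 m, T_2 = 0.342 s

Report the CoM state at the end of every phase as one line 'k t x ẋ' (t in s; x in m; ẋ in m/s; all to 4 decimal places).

1 0.4810 -0.0288 -0.3288
2 0.8230 -0.3040 -1.4271

phase 1: p=0.1473, T=0.481, ωT=1.482298, cosh=2.315083, sinh=2.087968; start (x,ẋ)=(-0.037500, 0.371600) → end (x,ẋ)=(-0.028754, -0.328809)
phase 2: p=0.2025, T=0.342, ωT=1.053941, cosh=1.608749, sinh=1.260188; start (x,ẋ)=(-0.028754, -0.328809) → end (x,ẋ)=(-0.303989, -1.427052)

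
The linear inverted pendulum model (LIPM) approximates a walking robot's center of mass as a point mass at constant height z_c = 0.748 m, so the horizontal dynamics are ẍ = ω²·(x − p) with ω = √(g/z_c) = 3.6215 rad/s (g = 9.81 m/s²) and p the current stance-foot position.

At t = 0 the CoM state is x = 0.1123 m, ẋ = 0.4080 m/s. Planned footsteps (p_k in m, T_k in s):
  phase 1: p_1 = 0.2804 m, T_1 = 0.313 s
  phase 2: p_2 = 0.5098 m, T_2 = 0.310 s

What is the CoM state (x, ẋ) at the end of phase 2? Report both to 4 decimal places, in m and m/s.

x = -0.1593, ẋ = -2.0464

phase 1: p=0.2804, T=0.313, ωT=1.133530, cosh=1.714249, sinh=1.392353; start (x,ẋ)=(0.112300, 0.408000) → end (x,ẋ)=(0.149098, -0.148215)
phase 2: p=0.5098, T=0.310, ωT=1.122665, cosh=1.699222, sinh=1.373811; start (x,ẋ)=(0.149098, -0.148215) → end (x,ẋ)=(-0.159338, -2.046435)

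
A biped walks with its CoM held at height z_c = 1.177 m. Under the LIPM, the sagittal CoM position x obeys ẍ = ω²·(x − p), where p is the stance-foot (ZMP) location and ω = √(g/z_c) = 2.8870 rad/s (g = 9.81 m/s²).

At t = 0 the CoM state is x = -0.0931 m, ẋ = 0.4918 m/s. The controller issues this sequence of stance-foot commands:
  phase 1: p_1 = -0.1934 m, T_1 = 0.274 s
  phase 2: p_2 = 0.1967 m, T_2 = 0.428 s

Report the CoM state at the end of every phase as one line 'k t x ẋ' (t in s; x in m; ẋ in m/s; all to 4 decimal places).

1 0.2740 0.0892 0.9076
2 0.7020 0.4913 1.2044

phase 1: p=-0.1934, T=0.274, ωT=0.791038, cosh=1.329529, sinh=0.876155; start (x,ẋ)=(-0.093100, 0.491800) → end (x,ẋ)=(0.089205, 0.907567)
phase 2: p=0.1967, T=0.428, ωT=1.235636, cosh=1.865608, sinh=1.574958; start (x,ẋ)=(0.089205, 0.907567) → end (x,ẋ)=(0.491265, 1.204394)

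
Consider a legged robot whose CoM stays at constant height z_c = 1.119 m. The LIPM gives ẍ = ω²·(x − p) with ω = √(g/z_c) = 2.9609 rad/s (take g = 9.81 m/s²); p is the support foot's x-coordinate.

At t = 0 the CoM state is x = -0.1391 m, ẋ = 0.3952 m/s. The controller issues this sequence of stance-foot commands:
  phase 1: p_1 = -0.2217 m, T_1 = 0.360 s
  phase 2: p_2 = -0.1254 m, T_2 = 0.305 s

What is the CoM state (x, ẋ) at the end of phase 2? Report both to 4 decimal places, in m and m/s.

phase 1: p=-0.2217, T=0.360, ωT=1.065924, cosh=1.623965, sinh=1.279556; start (x,ẋ)=(-0.139100, 0.395200) → end (x,ẋ)=(0.083226, 0.954732)
phase 2: p=-0.1254, T=0.305, ωT=0.903075, cosh=1.436249, sinh=1.030928; start (x,ẋ)=(0.083226, 0.954732) → end (x,ẋ)=(0.506657, 2.008057)

x = 0.5067, ẋ = 2.0081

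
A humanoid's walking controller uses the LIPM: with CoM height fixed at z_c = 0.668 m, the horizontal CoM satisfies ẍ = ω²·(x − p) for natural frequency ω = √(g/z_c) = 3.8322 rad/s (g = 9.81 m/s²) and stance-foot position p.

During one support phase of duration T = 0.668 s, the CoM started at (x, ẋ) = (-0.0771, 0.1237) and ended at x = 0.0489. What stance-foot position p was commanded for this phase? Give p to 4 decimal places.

p = -0.0623

ωT = 3.8322·0.668 = 2.559910; cosh(ωT) = 6.505980, sinh(ωT) = 6.428668
x(T) = p + (x₀−p)·cosh(ωT) + (ẋ₀/ω)·sinh(ωT) ⇒ p·(1 − cosh) = x(T) − x₀·cosh − (ẋ₀/ω)·sinh
numerator   = 0.0489 − (-0.0771)·6.505980 − (0.1237/3.8322)·6.428668 = 0.342999
denominator = 1 − 6.505980 = -5.505980
p = 0.342999 / -5.505980 = -0.0623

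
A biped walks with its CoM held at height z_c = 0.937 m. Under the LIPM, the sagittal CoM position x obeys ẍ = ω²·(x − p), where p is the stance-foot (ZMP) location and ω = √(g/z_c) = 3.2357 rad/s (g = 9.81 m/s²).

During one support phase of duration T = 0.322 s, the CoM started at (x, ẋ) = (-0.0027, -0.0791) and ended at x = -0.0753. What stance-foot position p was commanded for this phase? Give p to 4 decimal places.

ωT = 3.2357·0.322 = 1.041895; cosh(ωT) = 1.593685, sinh(ωT) = 1.240900
x(T) = p + (x₀−p)·cosh(ωT) + (ẋ₀/ω)·sinh(ωT) ⇒ p·(1 − cosh) = x(T) − x₀·cosh − (ẋ₀/ω)·sinh
numerator   = -0.0753 − (-0.0027)·1.593685 − (-0.0791/3.2357)·1.240900 = -0.040662
denominator = 1 − 1.593685 = -0.593685
p = -0.040662 / -0.593685 = 0.0685

p = 0.0685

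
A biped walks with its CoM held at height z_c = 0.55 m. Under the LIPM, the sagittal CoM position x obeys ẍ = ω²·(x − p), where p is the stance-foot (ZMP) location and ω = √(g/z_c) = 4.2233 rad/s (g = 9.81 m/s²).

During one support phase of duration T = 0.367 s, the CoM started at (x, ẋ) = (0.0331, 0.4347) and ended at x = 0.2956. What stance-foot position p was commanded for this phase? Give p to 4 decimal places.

ωT = 4.2233·0.367 = 1.549951; cosh(ωT) = 2.461749, sinh(ωT) = 2.249491
x(T) = p + (x₀−p)·cosh(ωT) + (ẋ₀/ω)·sinh(ωT) ⇒ p·(1 − cosh) = x(T) − x₀·cosh − (ẋ₀/ω)·sinh
numerator   = 0.2956 − (0.0331)·2.461749 − (0.4347/4.2233)·2.249491 = -0.017422
denominator = 1 − 2.461749 = -1.461749
p = -0.017422 / -1.461749 = 0.0119

p = 0.0119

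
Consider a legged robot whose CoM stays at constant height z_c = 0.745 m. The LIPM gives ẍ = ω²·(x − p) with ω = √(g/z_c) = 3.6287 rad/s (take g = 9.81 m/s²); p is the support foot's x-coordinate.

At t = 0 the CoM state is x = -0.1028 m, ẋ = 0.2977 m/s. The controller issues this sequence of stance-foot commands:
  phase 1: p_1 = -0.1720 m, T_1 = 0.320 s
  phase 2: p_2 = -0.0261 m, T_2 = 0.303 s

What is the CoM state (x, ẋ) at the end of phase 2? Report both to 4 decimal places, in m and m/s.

phase 1: p=-0.1720, T=0.320, ωT=1.161184, cosh=1.753414, sinh=1.440299; start (x,ẋ)=(-0.102800, 0.297700) → end (x,ẋ)=(0.067499, 0.883659)
phase 2: p=-0.0261, T=0.303, ωT=1.099496, cosh=1.667846, sinh=1.334807; start (x,ẋ)=(0.067499, 0.883659) → end (x,ẋ)=(0.455060, 1.927164)

x = 0.4551, ẋ = 1.9272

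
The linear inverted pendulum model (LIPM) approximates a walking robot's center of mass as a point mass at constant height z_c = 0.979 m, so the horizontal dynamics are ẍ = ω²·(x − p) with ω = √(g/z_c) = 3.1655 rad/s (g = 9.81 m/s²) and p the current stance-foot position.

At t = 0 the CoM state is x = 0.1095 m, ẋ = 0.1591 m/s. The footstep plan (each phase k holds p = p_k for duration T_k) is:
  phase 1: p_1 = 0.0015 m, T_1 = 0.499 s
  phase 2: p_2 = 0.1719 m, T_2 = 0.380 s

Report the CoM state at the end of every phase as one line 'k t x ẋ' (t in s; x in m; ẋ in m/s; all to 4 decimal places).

phase 1: p=0.0015, T=0.499, ωT=1.579585, cosh=2.529500, sinh=2.323439; start (x,ẋ)=(0.109500, 0.159100) → end (x,ẋ)=(0.391463, 1.196767)
phase 2: p=0.1719, T=0.380, ωT=1.202890, cosh=1.815025, sinh=1.514700; start (x,ẋ)=(0.391463, 1.196767) → end (x,ẋ)=(1.143070, 3.224922)

1 0.4990 0.3915 1.1968
2 0.8790 1.1431 3.2249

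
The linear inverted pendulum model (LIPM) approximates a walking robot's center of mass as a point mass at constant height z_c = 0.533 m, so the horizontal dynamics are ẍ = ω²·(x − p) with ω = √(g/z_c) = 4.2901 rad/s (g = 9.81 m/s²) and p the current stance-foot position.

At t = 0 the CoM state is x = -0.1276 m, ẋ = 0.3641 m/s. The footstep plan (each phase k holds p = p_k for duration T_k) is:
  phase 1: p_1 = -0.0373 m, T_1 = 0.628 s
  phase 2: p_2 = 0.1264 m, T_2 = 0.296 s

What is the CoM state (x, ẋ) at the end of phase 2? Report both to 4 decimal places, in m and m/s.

phase 1: p=-0.0373, T=0.628, ωT=2.694183, cosh=7.430511, sinh=7.362914; start (x,ẋ)=(-0.127600, 0.364100) → end (x,ẋ)=(-0.083386, -0.146914)
phase 2: p=0.1264, T=0.296, ωT=1.269870, cosh=1.920628, sinh=1.639760; start (x,ẋ)=(-0.083386, -0.146914) → end (x,ẋ)=(-0.332675, -1.757957)

x = -0.3327, ẋ = -1.7580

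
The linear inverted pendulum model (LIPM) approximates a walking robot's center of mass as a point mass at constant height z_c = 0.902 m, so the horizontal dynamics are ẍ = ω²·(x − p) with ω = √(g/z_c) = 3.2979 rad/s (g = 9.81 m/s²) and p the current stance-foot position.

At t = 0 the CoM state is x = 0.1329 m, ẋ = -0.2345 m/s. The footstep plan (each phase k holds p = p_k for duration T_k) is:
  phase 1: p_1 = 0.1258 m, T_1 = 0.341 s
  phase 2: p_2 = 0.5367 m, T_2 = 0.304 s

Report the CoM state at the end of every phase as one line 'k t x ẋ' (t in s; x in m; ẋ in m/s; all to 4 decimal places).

phase 1: p=0.1258, T=0.341, ωT=1.124584, cosh=1.701862, sinh=1.377074; start (x,ẋ)=(0.132900, -0.234500) → end (x,ẋ)=(0.039965, -0.366842)
phase 2: p=0.5367, T=0.304, ωT=1.002562, cosh=1.546096, sinh=1.179158; start (x,ẋ)=(0.039965, -0.366842) → end (x,ẋ)=(-0.362463, -2.498848)

1 0.3410 0.0400 -0.3668
2 0.6450 -0.3625 -2.4988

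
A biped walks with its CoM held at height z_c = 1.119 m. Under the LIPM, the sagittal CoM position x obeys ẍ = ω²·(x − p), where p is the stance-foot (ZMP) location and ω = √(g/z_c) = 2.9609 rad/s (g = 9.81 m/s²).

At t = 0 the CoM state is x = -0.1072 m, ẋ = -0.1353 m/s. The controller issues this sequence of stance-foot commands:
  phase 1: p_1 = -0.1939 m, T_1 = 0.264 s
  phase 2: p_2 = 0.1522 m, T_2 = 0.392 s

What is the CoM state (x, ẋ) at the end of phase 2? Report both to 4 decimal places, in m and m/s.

phase 1: p=-0.1939, T=0.264, ωT=0.781678, cosh=1.321386, sinh=0.863749; start (x,ẋ)=(-0.107200, -0.135300) → end (x,ẋ)=(-0.118805, 0.042949)
phase 2: p=0.1522, T=0.392, ωT=1.160673, cosh=1.752678, sinh=1.439402; start (x,ẋ)=(-0.118805, 0.042949) → end (x,ẋ)=(-0.301906, -1.079728)

x = -0.3019, ẋ = -1.0797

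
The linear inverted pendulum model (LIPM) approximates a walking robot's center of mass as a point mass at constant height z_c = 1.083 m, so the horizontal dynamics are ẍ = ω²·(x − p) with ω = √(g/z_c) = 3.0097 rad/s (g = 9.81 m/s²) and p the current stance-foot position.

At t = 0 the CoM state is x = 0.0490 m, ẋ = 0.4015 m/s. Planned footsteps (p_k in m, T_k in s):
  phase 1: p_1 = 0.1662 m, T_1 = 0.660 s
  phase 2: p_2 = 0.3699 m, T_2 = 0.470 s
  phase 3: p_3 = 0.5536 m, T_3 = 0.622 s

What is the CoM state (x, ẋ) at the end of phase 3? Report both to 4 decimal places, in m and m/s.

x = -1.2071, ẋ = -5.1874

phase 1: p=0.1662, T=0.660, ωT=1.986402, cosh=3.713224, sinh=3.576036; start (x,ẋ)=(0.049000, 0.401500) → end (x,ẋ)=(0.208060, 0.229460)
phase 2: p=0.3699, T=0.470, ωT=1.414559, cosh=2.178852, sinh=1.935819; start (x,ẋ)=(0.208060, 0.229460) → end (x,ẋ)=(0.164863, -0.442956)
phase 3: p=0.5536, T=0.622, ωT=1.872033, cosh=3.327657, sinh=3.173846; start (x,ẋ)=(0.164863, -0.442956) → end (x,ẋ)=(-1.207099, -5.187351)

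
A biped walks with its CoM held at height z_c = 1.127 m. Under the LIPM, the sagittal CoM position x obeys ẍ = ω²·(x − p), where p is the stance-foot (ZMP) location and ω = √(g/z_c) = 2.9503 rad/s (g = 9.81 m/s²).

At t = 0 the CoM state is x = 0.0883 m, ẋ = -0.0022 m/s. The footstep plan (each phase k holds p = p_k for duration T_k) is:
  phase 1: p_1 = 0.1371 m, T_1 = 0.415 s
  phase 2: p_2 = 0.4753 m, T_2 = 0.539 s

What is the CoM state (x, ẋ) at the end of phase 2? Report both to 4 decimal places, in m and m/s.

x = -0.8034, ẋ = -3.5606

phase 1: p=0.1371, T=0.415, ωT=1.224374, cosh=1.847989, sinh=1.554048; start (x,ẋ)=(0.088300, -0.002200) → end (x,ẋ)=(0.045759, -0.227809)
phase 2: p=0.4753, T=0.539, ωT=1.590212, cosh=2.554335, sinh=2.350452; start (x,ẋ)=(0.045759, -0.227809) → end (x,ẋ)=(-0.803382, -3.560568)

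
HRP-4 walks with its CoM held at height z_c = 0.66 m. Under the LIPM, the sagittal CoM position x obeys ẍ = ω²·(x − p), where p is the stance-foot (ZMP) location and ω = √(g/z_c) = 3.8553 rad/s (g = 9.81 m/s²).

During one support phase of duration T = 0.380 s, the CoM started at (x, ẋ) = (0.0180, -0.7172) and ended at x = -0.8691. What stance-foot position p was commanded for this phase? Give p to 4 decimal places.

ωT = 3.8553·0.380 = 1.465014; cosh(ωT) = 2.279339, sinh(ωT) = 2.048265
x(T) = p + (x₀−p)·cosh(ωT) + (ẋ₀/ω)·sinh(ωT) ⇒ p·(1 − cosh) = x(T) − x₀·cosh − (ẋ₀/ω)·sinh
numerator   = -0.8691 − (0.0180)·2.279339 − (-0.7172/3.8553)·2.048265 = -0.529090
denominator = 1 − 2.279339 = -1.279339
p = -0.529090 / -1.279339 = 0.4136

p = 0.4136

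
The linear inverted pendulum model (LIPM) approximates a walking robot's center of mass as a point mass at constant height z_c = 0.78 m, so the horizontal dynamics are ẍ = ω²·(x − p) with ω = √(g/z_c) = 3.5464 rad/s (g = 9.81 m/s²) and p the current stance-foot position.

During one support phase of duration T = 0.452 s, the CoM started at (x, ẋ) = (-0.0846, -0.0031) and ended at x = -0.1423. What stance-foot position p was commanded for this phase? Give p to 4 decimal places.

p = -0.0495

ωT = 3.5464·0.452 = 1.602973; cosh(ωT) = 2.584538, sinh(ωT) = 2.383241
x(T) = p + (x₀−p)·cosh(ωT) + (ẋ₀/ω)·sinh(ωT) ⇒ p·(1 − cosh) = x(T) − x₀·cosh − (ẋ₀/ω)·sinh
numerator   = -0.1423 − (-0.0846)·2.584538 − (-0.0031/3.5464)·2.383241 = 0.078435
denominator = 1 − 2.584538 = -1.584538
p = 0.078435 / -1.584538 = -0.0495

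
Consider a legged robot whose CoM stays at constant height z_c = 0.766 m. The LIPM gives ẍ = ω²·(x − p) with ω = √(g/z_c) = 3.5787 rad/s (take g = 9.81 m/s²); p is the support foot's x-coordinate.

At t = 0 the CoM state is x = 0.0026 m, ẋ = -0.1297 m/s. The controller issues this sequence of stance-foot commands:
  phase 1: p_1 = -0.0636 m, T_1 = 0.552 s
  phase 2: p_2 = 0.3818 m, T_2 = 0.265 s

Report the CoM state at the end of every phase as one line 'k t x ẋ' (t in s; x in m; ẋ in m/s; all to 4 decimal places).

1 0.5520 0.0515 0.3611
2 0.8170 0.0022 -0.7608

phase 1: p=-0.0636, T=0.552, ωT=1.975442, cosh=3.674254, sinh=3.535554; start (x,ẋ)=(0.002600, -0.129700) → end (x,ẋ)=(0.051499, 0.361057)
phase 2: p=0.3818, T=0.265, ωT=0.948356, cosh=1.484419, sinh=1.097042; start (x,ẋ)=(0.051499, 0.361057) → end (x,ẋ)=(0.002177, -0.760795)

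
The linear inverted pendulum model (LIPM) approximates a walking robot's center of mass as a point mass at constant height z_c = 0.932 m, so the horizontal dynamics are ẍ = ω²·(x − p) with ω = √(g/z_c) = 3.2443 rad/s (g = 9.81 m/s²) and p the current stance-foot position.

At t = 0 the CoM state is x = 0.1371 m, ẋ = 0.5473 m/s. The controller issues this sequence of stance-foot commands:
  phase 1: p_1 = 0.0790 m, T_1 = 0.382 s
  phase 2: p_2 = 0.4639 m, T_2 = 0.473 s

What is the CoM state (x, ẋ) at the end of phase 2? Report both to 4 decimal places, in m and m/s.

phase 1: p=0.0790, T=0.382, ωT=1.239323, cosh=1.871427, sinh=1.581847; start (x,ẋ)=(0.137100, 0.547300) → end (x,ẋ)=(0.454581, 1.322400)
phase 2: p=0.4639, T=0.473, ωT=1.534554, cosh=2.427404, sinh=2.211852; start (x,ẋ)=(0.454581, 1.322400) → end (x,ẋ)=(1.342846, 3.143126)

x = 1.3428, ẋ = 3.1431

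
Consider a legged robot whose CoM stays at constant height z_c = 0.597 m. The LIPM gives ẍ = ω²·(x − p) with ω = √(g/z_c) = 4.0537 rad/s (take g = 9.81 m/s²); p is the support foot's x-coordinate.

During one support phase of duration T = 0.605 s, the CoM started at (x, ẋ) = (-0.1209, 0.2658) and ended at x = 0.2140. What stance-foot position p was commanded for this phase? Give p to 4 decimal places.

ωT = 4.0537·0.605 = 2.452488; cosh(ωT) = 5.851650, sinh(ωT) = 5.765571
x(T) = p + (x₀−p)·cosh(ωT) + (ẋ₀/ω)·sinh(ωT) ⇒ p·(1 − cosh) = x(T) − x₀·cosh − (ẋ₀/ω)·sinh
numerator   = 0.2140 − (-0.1209)·5.851650 − (0.2658/4.0537)·5.765571 = 0.543418
denominator = 1 − 5.851650 = -4.851650
p = 0.543418 / -4.851650 = -0.1120

p = -0.1120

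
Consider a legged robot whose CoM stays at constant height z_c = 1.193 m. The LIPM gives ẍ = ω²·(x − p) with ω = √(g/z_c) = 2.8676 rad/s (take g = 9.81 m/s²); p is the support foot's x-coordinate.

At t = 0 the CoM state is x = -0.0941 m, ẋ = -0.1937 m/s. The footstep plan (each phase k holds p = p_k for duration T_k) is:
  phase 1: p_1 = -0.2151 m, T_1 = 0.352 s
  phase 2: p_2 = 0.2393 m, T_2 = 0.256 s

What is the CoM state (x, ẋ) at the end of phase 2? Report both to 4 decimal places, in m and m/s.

phase 1: p=-0.2151, T=0.352, ωT=1.009395, cosh=1.554190, sinh=1.189751; start (x,ẋ)=(-0.094100, -0.193700) → end (x,ẋ)=(-0.107408, 0.111773)
phase 2: p=0.2393, T=0.256, ωT=0.734106, cosh=1.281776, sinh=0.801842; start (x,ẋ)=(-0.107408, 0.111773) → end (x,ẋ)=(-0.173848, -0.653939)

x = -0.1738, ẋ = -0.6539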